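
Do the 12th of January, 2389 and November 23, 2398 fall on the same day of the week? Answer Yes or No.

No

From Jan 12, 2389 to Nov 23, 2398 is 3602 days.
3602 mod 7 = 4, so they are different weekdays.
(Jan 12, 2389 is a Thursday; Nov 23, 2398 is a Monday.)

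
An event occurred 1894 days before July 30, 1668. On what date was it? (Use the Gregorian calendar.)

May 24, 1663

−366 (one year; includes Feb 29, 1668) → Jul 30, 1667 (1528 left).
−365 (one year) → Jul 30, 1666 (1163 left).
−365 (one year) → Jul 30, 1665 (798 left).
−365 (one year) → Jul 30, 1664 (433 left).
−366 (one year; includes Feb 29, 1664) → Jul 30, 1663 (67 left).
−30 → Jun 30, 1663 (end of Jun, 30 days; 37 left).
−30 → May 31, 1663 (end of May, 31 days; 7 left).
−7 → May 24, 1663.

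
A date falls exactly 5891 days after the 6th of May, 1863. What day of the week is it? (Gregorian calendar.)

May 6, 1863 is a Wednesday.
5891 mod 7 = 4, so 5891 days after a Wednesday is Wednesday + 4 = Sunday.

Sunday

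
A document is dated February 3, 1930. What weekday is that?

Doomsday rule: the anchor day for the 1900s is Wednesday. For year 30: 30÷12 = 2 r 6, and 6÷4 = 1, so 2+6+1 = 9.
Wednesday + 9 ≡ Friday — that's 1930's doomsday.
In February the doomsday date is Feb 28 (1930 is not a leap year).
Feb 3 is 25 days before Feb 28; 25 mod 7 = 4, so Friday − 4 = Monday.

Monday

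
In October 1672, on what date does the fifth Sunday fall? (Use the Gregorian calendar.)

October 30, 1672

October 1, 1672 is a Saturday.
The first Sunday is therefore October 2 (1 days later).
The fifth Sunday is 2 + 4×7 = October 30.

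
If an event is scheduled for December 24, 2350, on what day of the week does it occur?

Sunday

Doomsday rule: the anchor day for the 2300s is Wednesday. For year 50: 50÷12 = 4 r 2, and 2÷4 = 0, so 4+2+0 = 6.
Wednesday + 6 ≡ Tuesday — that's 2350's doomsday.
In December the doomsday date is Dec 12.
Dec 24 is 12 days after Dec 12; 12 mod 7 = 5, so Tuesday + 5 = Sunday.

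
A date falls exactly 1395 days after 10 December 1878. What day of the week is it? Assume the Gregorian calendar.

Dec 10, 1878 is a Tuesday.
1395 mod 7 = 2, so 1395 days after a Tuesday is Tuesday + 2 = Thursday.

Thursday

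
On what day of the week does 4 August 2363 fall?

Sunday

Doomsday rule: the anchor day for the 2300s is Wednesday. For year 63: 63÷12 = 5 r 3, and 3÷4 = 0, so 5+3+0 = 8.
Wednesday + 8 ≡ Thursday — that's 2363's doomsday.
In August the doomsday date is Aug 8.
Aug 4 is 4 days before Aug 8; 4 mod 7 = 4, so Thursday − 4 = Sunday.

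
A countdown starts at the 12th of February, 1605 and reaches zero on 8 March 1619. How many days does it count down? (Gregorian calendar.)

5137

Feb 12, 1605 → Feb 12, 1606: 365 days.
Feb 12, 1606 → Feb 12, 1607: 365 days.
Feb 12, 1607 → Feb 12, 1608: 365 days.
Feb 12, 1608 → Feb 12, 1609: 366 days (Feb 29, 1608 is in that span).
Feb 12, 1609 → Feb 12, 1610: 365 days.
Feb 12, 1610 → Feb 12, 1611: 365 days.
Feb 12, 1611 → Feb 12, 1612: 365 days.
Feb 12, 1612 → Feb 12, 1613: 366 days (Feb 29, 1612 is in that span).
Feb 12, 1613 → Feb 12, 1614: 365 days.
Feb 12, 1614 → Feb 12, 1615: 365 days.
Feb 12, 1615 → Feb 12, 1616: 365 days.
Feb 12, 1616 → Feb 12, 1617: 366 days (Feb 29, 1616 is in that span).
Feb 12, 1617 → Feb 12, 1618: 365 days.
Feb 12, 1618 → Mar 12, 1618: 28 days (February has 28).
Mar 12, 1618 → Apr 12, 1618: 31 days (March has 31).
Apr 12, 1618 → May 12, 1618: 30 days (April has 30).
May 12, 1618 → Jun 12, 1618: 31 days (May has 31).
Jun 12, 1618 → Jul 12, 1618: 30 days (June has 30).
Jul 12, 1618 → Aug 12, 1618: 31 days (July has 31).
Aug 12, 1618 → Sep 12, 1618: 31 days (August has 31).
Sep 12, 1618 → Oct 12, 1618: 30 days (September has 30).
Oct 12, 1618 → Nov 12, 1618: 31 days (October has 31).
Nov 12, 1618 → Dec 12, 1618: 30 days (November has 30).
Dec 12, 1618 → Jan 12, 1619: 31 days (December has 31).
Jan 12, 1619 → Feb 12, 1619: 31 days (January has 31).
Feb 12, 1619 → Mar 8, 1619: 24 days.
Total: 5137 days.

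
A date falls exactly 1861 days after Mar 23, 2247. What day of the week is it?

Monday

Mar 23, 2247 is a Tuesday.
1861 mod 7 = 6, so 1861 days after a Tuesday is Tuesday + 6 = Monday.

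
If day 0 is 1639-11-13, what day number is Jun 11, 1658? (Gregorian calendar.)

6785

Nov 13, 1639 → Nov 13, 1640: 366 days (Feb 29, 1640 is in that span).
Nov 13, 1640 → Nov 13, 1641: 365 days.
Nov 13, 1641 → Nov 13, 1642: 365 days.
Nov 13, 1642 → Nov 13, 1643: 365 days.
Nov 13, 1643 → Nov 13, 1644: 366 days (Feb 29, 1644 is in that span).
Nov 13, 1644 → Nov 13, 1645: 365 days.
Nov 13, 1645 → Nov 13, 1646: 365 days.
Nov 13, 1646 → Nov 13, 1647: 365 days.
Nov 13, 1647 → Nov 13, 1648: 366 days (Feb 29, 1648 is in that span).
Nov 13, 1648 → Nov 13, 1649: 365 days.
Nov 13, 1649 → Nov 13, 1650: 365 days.
Nov 13, 1650 → Nov 13, 1651: 365 days.
Nov 13, 1651 → Nov 13, 1652: 366 days (Feb 29, 1652 is in that span).
Nov 13, 1652 → Nov 13, 1653: 365 days.
Nov 13, 1653 → Nov 13, 1654: 365 days.
Nov 13, 1654 → Nov 13, 1655: 365 days.
Nov 13, 1655 → Nov 13, 1656: 366 days (Feb 29, 1656 is in that span).
Nov 13, 1656 → Nov 13, 1657: 365 days.
Nov 13, 1657 → Dec 13, 1657: 30 days (November has 30).
Dec 13, 1657 → Jan 13, 1658: 31 days (December has 31).
Jan 13, 1658 → Feb 13, 1658: 31 days (January has 31).
Feb 13, 1658 → Mar 13, 1658: 28 days (February has 28).
Mar 13, 1658 → Apr 13, 1658: 31 days (March has 31).
Apr 13, 1658 → May 13, 1658: 30 days (April has 30).
May 13, 1658 → Jun 11, 1658: 29 days.
Total: 6785 days.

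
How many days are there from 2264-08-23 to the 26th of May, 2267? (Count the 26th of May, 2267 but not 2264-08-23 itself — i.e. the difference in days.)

1006

Aug 23, 2264 → Aug 23, 2265: 365 days.
Aug 23, 2265 → Aug 23, 2266: 365 days.
Aug 23, 2266 → Sep 23, 2266: 31 days (August has 31).
Sep 23, 2266 → Oct 23, 2266: 30 days (September has 30).
Oct 23, 2266 → Nov 23, 2266: 31 days (October has 31).
Nov 23, 2266 → Dec 23, 2266: 30 days (November has 30).
Dec 23, 2266 → Jan 23, 2267: 31 days (December has 31).
Jan 23, 2267 → Feb 23, 2267: 31 days (January has 31).
Feb 23, 2267 → Mar 23, 2267: 28 days (February has 28).
Mar 23, 2267 → Apr 23, 2267: 31 days (March has 31).
Apr 23, 2267 → May 23, 2267: 30 days (April has 30).
May 23, 2267 → May 26, 2267: 3 days.
Total: 1006 days.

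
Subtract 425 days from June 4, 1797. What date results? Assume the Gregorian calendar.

April 5, 1796

−365 (one year) → Jun 4, 1796 (60 left).
−4 → May 31, 1796 (end of May, 31 days; 56 left).
−31 → Apr 30, 1796 (end of Apr, 30 days; 25 left).
−25 → Apr 5, 1796.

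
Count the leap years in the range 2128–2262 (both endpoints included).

Multiples of 4 in [2128,2262]: 34.
Of those, multiples of 100: 1 (not leap unless ÷400).
Multiples of 400: 0.
Leap years = 34 − 1 + 0 = 33.

33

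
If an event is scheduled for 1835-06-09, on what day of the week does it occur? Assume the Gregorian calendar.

Doomsday rule: the anchor day for the 1800s is Friday. For year 35: 35÷12 = 2 r 11, and 11÷4 = 2, so 2+11+2 = 15.
Friday + 15 ≡ Saturday — that's 1835's doomsday.
In June the doomsday date is Jun 6.
Jun 9 is 3 days after Jun 6; 3 mod 7 = 3, so Saturday + 3 = Tuesday.

Tuesday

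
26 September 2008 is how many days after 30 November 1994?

5049

Nov 30, 1994 → Nov 30, 1995: 365 days.
Nov 30, 1995 → Nov 30, 1996: 366 days (Feb 29, 1996 is in that span).
Nov 30, 1996 → Nov 30, 1997: 365 days.
Nov 30, 1997 → Nov 30, 1998: 365 days.
Nov 30, 1998 → Nov 30, 1999: 365 days.
Nov 30, 1999 → Nov 30, 2000: 366 days (Feb 29, 2000 is in that span).
Nov 30, 2000 → Nov 30, 2001: 365 days.
Nov 30, 2001 → Nov 30, 2002: 365 days.
Nov 30, 2002 → Nov 30, 2003: 365 days.
Nov 30, 2003 → Nov 30, 2004: 366 days (Feb 29, 2004 is in that span).
Nov 30, 2004 → Nov 30, 2005: 365 days.
Nov 30, 2005 → Nov 30, 2006: 365 days.
Nov 30, 2006 → Nov 30, 2007: 365 days.
Nov 30, 2007 → Dec 30, 2007: 30 days (November has 30).
Dec 30, 2007 → Jan 30, 2008: 31 days (December has 31).
Jan 30, 2008 → Feb 29, 2008: 30 days (January has 31).
Feb 29, 2008 → Mar 29, 2008: 29 days (February has 29).
Mar 29, 2008 → Apr 29, 2008: 31 days (March has 31).
Apr 29, 2008 → May 29, 2008: 30 days (April has 30).
May 29, 2008 → Jun 29, 2008: 31 days (May has 31).
Jun 29, 2008 → Jul 29, 2008: 30 days (June has 30).
Jul 29, 2008 → Aug 29, 2008: 31 days (July has 31).
Aug 29, 2008 → Sep 26, 2008: 28 days.
Total: 5049 days.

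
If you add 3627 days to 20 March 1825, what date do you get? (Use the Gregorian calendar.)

February 23, 1835

+365 (one year) → Mar 20, 1826 (3262 left).
+365 (one year) → Mar 20, 1827 (2897 left).
+366 (one year; includes Feb 29, 1828) → Mar 20, 1828 (2531 left).
+365 (one year) → Mar 20, 1829 (2166 left).
+365 (one year) → Mar 20, 1830 (1801 left).
+365 (one year) → Mar 20, 1831 (1436 left).
+366 (one year; includes Feb 29, 1832) → Mar 20, 1832 (1070 left).
+365 (one year) → Mar 20, 1833 (705 left).
+365 (one year) → Mar 20, 1834 (340 left).
Mar has 31 days: +12 → Apr 1, 1834 (328 left).
Apr has 30 days: +30 → May 1, 1834 (298 left).
May has 31 days: +31 → Jun 1, 1834 (267 left).
Jun has 30 days: +30 → Jul 1, 1834 (237 left).
Jul has 31 days: +31 → Aug 1, 1834 (206 left).
Aug has 31 days: +31 → Sep 1, 1834 (175 left).
Sep has 30 days: +30 → Oct 1, 1834 (145 left).
Oct has 31 days: +31 → Nov 1, 1834 (114 left).
Nov has 30 days: +30 → Dec 1, 1834 (84 left).
Dec has 31 days: +31 → Jan 1, 1835 (53 left).
Jan has 31 days: +31 → Feb 1, 1835 (22 left).
+22 → Feb 23, 1835.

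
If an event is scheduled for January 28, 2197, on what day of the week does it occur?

Saturday

Doomsday rule: the anchor day for the 2100s is Sunday. For year 97: 97÷12 = 8 r 1, and 1÷4 = 0, so 8+1+0 = 9.
Sunday + 9 ≡ Tuesday — that's 2197's doomsday.
In January the doomsday date is Jan 3 (2197 is not a leap year).
Jan 28 is 25 days after Jan 3; 25 mod 7 = 4, so Tuesday + 4 = Saturday.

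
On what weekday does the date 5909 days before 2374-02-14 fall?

Wednesday

Feb 14, 2374 is a Thursday.
5909 mod 7 = 1, so 5909 days before a Thursday is Thursday − 1 = Wednesday.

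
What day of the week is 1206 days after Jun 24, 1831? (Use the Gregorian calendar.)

Sunday

Jun 24, 1831 is a Friday.
1206 mod 7 = 2, so 1206 days after a Friday is Friday + 2 = Sunday.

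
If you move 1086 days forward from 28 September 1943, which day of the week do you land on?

First find the weekday of Sep 28, 1943. Doomsday rule: the anchor day for the 1900s is Wednesday. For year 43: 43÷12 = 3 r 7, and 7÷4 = 1, so 3+7+1 = 11.
Wednesday + 11 ≡ Sunday — that's 1943's doomsday.
In September the doomsday date is Sep 5.
Sep 28 is 23 days after Sep 5; 23 mod 7 = 2, so Sunday + 2 = Tuesday.
1086 mod 7 = 1, so 1086 days after a Tuesday is Tuesday + 1 = Wednesday.

Wednesday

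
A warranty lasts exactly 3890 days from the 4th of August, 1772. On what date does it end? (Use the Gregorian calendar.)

+365 (one year) → Aug 4, 1773 (3525 left).
+365 (one year) → Aug 4, 1774 (3160 left).
+365 (one year) → Aug 4, 1775 (2795 left).
+366 (one year; includes Feb 29, 1776) → Aug 4, 1776 (2429 left).
+365 (one year) → Aug 4, 1777 (2064 left).
+365 (one year) → Aug 4, 1778 (1699 left).
+365 (one year) → Aug 4, 1779 (1334 left).
+366 (one year; includes Feb 29, 1780) → Aug 4, 1780 (968 left).
+365 (one year) → Aug 4, 1781 (603 left).
+365 (one year) → Aug 4, 1782 (238 left).
Aug has 31 days: +28 → Sep 1, 1782 (210 left).
Sep has 30 days: +30 → Oct 1, 1782 (180 left).
Oct has 31 days: +31 → Nov 1, 1782 (149 left).
Nov has 30 days: +30 → Dec 1, 1782 (119 left).
Dec has 31 days: +31 → Jan 1, 1783 (88 left).
Jan has 31 days: +31 → Feb 1, 1783 (57 left).
Feb has 28 days: +28 → Mar 1, 1783 (29 left).
+29 → Mar 30, 1783.

March 30, 1783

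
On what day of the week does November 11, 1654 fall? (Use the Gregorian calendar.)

Wednesday

Doomsday rule: the anchor day for the 1600s is Tuesday. For year 54: 54÷12 = 4 r 6, and 6÷4 = 1, so 4+6+1 = 11.
Tuesday + 11 ≡ Saturday — that's 1654's doomsday.
In November the doomsday date is Nov 7.
Nov 11 is 4 days after Nov 7; 4 mod 7 = 4, so Saturday + 4 = Wednesday.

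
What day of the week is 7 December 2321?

Wednesday

Doomsday rule: the anchor day for the 2300s is Wednesday. For year 21: 21÷12 = 1 r 9, and 9÷4 = 2, so 1+9+2 = 12.
Wednesday + 12 ≡ Monday — that's 2321's doomsday.
In December the doomsday date is Dec 12.
Dec 7 is 5 days before Dec 12; 5 mod 7 = 5, so Monday − 5 = Wednesday.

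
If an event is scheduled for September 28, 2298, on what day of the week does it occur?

Wednesday

Doomsday rule: the anchor day for the 2200s is Friday. For year 98: 98÷12 = 8 r 2, and 2÷4 = 0, so 8+2+0 = 10.
Friday + 10 ≡ Monday — that's 2298's doomsday.
In September the doomsday date is Sep 5.
Sep 28 is 23 days after Sep 5; 23 mod 7 = 2, so Monday + 2 = Wednesday.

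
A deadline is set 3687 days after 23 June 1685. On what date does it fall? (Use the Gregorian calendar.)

+365 (one year) → Jun 23, 1686 (3322 left).
+365 (one year) → Jun 23, 1687 (2957 left).
+366 (one year; includes Feb 29, 1688) → Jun 23, 1688 (2591 left).
+365 (one year) → Jun 23, 1689 (2226 left).
+365 (one year) → Jun 23, 1690 (1861 left).
+365 (one year) → Jun 23, 1691 (1496 left).
+366 (one year; includes Feb 29, 1692) → Jun 23, 1692 (1130 left).
+365 (one year) → Jun 23, 1693 (765 left).
+365 (one year) → Jun 23, 1694 (400 left).
Jun has 30 days: +8 → Jul 1, 1694 (392 left).
Jul has 31 days: +31 → Aug 1, 1694 (361 left).
Aug has 31 days: +31 → Sep 1, 1694 (330 left).
Sep has 30 days: +30 → Oct 1, 1694 (300 left).
Oct has 31 days: +31 → Nov 1, 1694 (269 left).
Nov has 30 days: +30 → Dec 1, 1694 (239 left).
Dec has 31 days: +31 → Jan 1, 1695 (208 left).
Jan has 31 days: +31 → Feb 1, 1695 (177 left).
Feb has 28 days: +28 → Mar 1, 1695 (149 left).
Mar has 31 days: +31 → Apr 1, 1695 (118 left).
Apr has 30 days: +30 → May 1, 1695 (88 left).
May has 31 days: +31 → Jun 1, 1695 (57 left).
Jun has 30 days: +30 → Jul 1, 1695 (27 left).
+27 → Jul 28, 1695.

July 28, 1695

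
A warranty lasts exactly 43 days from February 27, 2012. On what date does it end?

Feb has 29 days: +3 → Mar 1, 2012 (40 left).
Mar has 31 days: +31 → Apr 1, 2012 (9 left).
+9 → Apr 10, 2012.

April 10, 2012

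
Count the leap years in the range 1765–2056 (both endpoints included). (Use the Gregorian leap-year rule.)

Multiples of 4 in [1765,2056]: 73.
Of those, multiples of 100: 3 (not leap unless ÷400).
Multiples of 400: 1.
Leap years = 73 − 3 + 1 = 71.

71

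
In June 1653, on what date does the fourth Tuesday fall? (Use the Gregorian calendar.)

June 24, 1653

June 1, 1653 is a Sunday.
The first Tuesday is therefore June 3 (2 days later).
The fourth Tuesday is 3 + 3×7 = June 24.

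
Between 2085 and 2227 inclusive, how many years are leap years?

Multiples of 4 in [2085,2227]: 35.
Of those, multiples of 100: 2 (not leap unless ÷400).
Multiples of 400: 0.
Leap years = 35 − 2 + 0 = 33.

33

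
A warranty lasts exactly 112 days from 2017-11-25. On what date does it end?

Nov has 30 days: +6 → Dec 1, 2017 (106 left).
Dec has 31 days: +31 → Jan 1, 2018 (75 left).
Jan has 31 days: +31 → Feb 1, 2018 (44 left).
Feb has 28 days: +28 → Mar 1, 2018 (16 left).
+16 → Mar 17, 2018.

March 17, 2018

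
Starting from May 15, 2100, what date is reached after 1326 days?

January 1, 2104

+365 (one year) → May 15, 2101 (961 left).
+365 (one year) → May 15, 2102 (596 left).
+365 (one year) → May 15, 2103 (231 left).
May has 31 days: +17 → Jun 1, 2103 (214 left).
Jun has 30 days: +30 → Jul 1, 2103 (184 left).
Jul has 31 days: +31 → Aug 1, 2103 (153 left).
Aug has 31 days: +31 → Sep 1, 2103 (122 left).
Sep has 30 days: +30 → Oct 1, 2103 (92 left).
Oct has 31 days: +31 → Nov 1, 2103 (61 left).
Nov has 30 days: +30 → Dec 1, 2103 (31 left).
Dec has 31 days: +31 → Jan 1, 2104 (0 left).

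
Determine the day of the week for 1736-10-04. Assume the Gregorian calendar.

Doomsday rule: the anchor day for the 1700s is Sunday. For year 36: 36÷12 = 3 r 0, and 0÷4 = 0, so 3+0+0 = 3.
Sunday + 3 ≡ Wednesday — that's 1736's doomsday.
In October the doomsday date is Oct 10.
Oct 4 is 6 days before Oct 10; 6 mod 7 = 6, so Wednesday − 6 = Thursday.

Thursday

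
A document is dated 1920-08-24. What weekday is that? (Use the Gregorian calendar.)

Tuesday

Doomsday rule: the anchor day for the 1900s is Wednesday. For year 20: 20÷12 = 1 r 8, and 8÷4 = 2, so 1+8+2 = 11.
Wednesday + 11 ≡ Sunday — that's 1920's doomsday.
In August the doomsday date is Aug 8.
Aug 24 is 16 days after Aug 8; 16 mod 7 = 2, so Sunday + 2 = Tuesday.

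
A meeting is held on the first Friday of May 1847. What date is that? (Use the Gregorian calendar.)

May 1, 1847 is a Saturday.
The first Friday is therefore May 7 (6 days later).

May 7, 1847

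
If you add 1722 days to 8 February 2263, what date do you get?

October 27, 2267

+365 (one year) → Feb 8, 2264 (1357 left).
+366 (one year; includes Feb 29, 2264) → Feb 8, 2265 (991 left).
+365 (one year) → Feb 8, 2266 (626 left).
+365 (one year) → Feb 8, 2267 (261 left).
Feb has 28 days: +21 → Mar 1, 2267 (240 left).
Mar has 31 days: +31 → Apr 1, 2267 (209 left).
Apr has 30 days: +30 → May 1, 2267 (179 left).
May has 31 days: +31 → Jun 1, 2267 (148 left).
Jun has 30 days: +30 → Jul 1, 2267 (118 left).
Jul has 31 days: +31 → Aug 1, 2267 (87 left).
Aug has 31 days: +31 → Sep 1, 2267 (56 left).
Sep has 30 days: +30 → Oct 1, 2267 (26 left).
+26 → Oct 27, 2267.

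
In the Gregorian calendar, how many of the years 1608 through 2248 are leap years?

156

Multiples of 4 in [1608,2248]: 161.
Of those, multiples of 100: 6 (not leap unless ÷400).
Multiples of 400: 1.
Leap years = 161 − 6 + 1 = 156.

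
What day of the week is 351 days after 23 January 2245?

Friday

First find the weekday of Jan 23, 2245. Doomsday rule: the anchor day for the 2200s is Friday. For year 45: 45÷12 = 3 r 9, and 9÷4 = 2, so 3+9+2 = 14.
Friday + 14 ≡ Friday — that's 2245's doomsday.
In January the doomsday date is Jan 3 (2245 is not a leap year).
Jan 23 is 20 days after Jan 3; 20 mod 7 = 6, so Friday + 6 = Thursday.
351 mod 7 = 1, so 351 days after a Thursday is Thursday + 1 = Friday.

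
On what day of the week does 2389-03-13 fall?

Doomsday rule: the anchor day for the 2300s is Wednesday. For year 89: 89÷12 = 7 r 5, and 5÷4 = 1, so 7+5+1 = 13.
Wednesday + 13 ≡ Tuesday — that's 2389's doomsday.
In March the doomsday date is Mar 14.
Mar 13 is 1 day before Mar 14; 1 mod 7 = 1, so Tuesday − 1 = Monday.

Monday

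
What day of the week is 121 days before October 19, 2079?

Oct 19, 2079 is a Thursday.
121 mod 7 = 2, so 121 days before a Thursday is Thursday − 2 = Tuesday.

Tuesday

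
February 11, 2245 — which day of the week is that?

Tuesday

Doomsday rule: the anchor day for the 2200s is Friday. For year 45: 45÷12 = 3 r 9, and 9÷4 = 2, so 3+9+2 = 14.
Friday + 14 ≡ Friday — that's 2245's doomsday.
In February the doomsday date is Feb 28 (2245 is not a leap year).
Feb 11 is 17 days before Feb 28; 17 mod 7 = 3, so Friday − 3 = Tuesday.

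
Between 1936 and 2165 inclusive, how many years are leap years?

Multiples of 4 in [1936,2165]: 58.
Of those, multiples of 100: 2 (not leap unless ÷400).
Multiples of 400: 1.
Leap years = 58 − 2 + 1 = 57.

57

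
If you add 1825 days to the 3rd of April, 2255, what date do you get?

+366 (one year; includes Feb 29, 2256) → Apr 3, 2256 (1459 left).
+365 (one year) → Apr 3, 2257 (1094 left).
+365 (one year) → Apr 3, 2258 (729 left).
+365 (one year) → Apr 3, 2259 (364 left).
Apr has 30 days: +28 → May 1, 2259 (336 left).
May has 31 days: +31 → Jun 1, 2259 (305 left).
Jun has 30 days: +30 → Jul 1, 2259 (275 left).
Jul has 31 days: +31 → Aug 1, 2259 (244 left).
Aug has 31 days: +31 → Sep 1, 2259 (213 left).
Sep has 30 days: +30 → Oct 1, 2259 (183 left).
Oct has 31 days: +31 → Nov 1, 2259 (152 left).
Nov has 30 days: +30 → Dec 1, 2259 (122 left).
Dec has 31 days: +31 → Jan 1, 2260 (91 left).
Jan has 31 days: +31 → Feb 1, 2260 (60 left).
Feb has 29 days: +29 → Mar 1, 2260 (31 left).
Mar has 31 days: +31 → Apr 1, 2260 (0 left).

April 1, 2260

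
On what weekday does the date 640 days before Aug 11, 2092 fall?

Friday

First find the weekday of Aug 11, 2092. Doomsday rule: the anchor day for the 2000s is Tuesday. For year 92: 92÷12 = 7 r 8, and 8÷4 = 2, so 7+8+2 = 17.
Tuesday + 17 ≡ Friday — that's 2092's doomsday.
In August the doomsday date is Aug 8.
Aug 11 is 3 days after Aug 8; 3 mod 7 = 3, so Friday + 3 = Monday.
640 mod 7 = 3, so 640 days before a Monday is Monday − 3 = Friday.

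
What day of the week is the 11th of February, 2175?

Saturday

January 1, 2175 is a Sunday.
Jan 1, 2175 → Feb 1, 2175: 31 days (January has 31).
Feb 1, 2175 → Feb 11, 2175: 10 days.
Total: 41 days.
41 mod 7 = 6, so Sunday + 6 = Saturday.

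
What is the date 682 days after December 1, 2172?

+365 (one year) → Dec 1, 2173 (317 left).
Dec has 31 days: +31 → Jan 1, 2174 (286 left).
Jan has 31 days: +31 → Feb 1, 2174 (255 left).
Feb has 28 days: +28 → Mar 1, 2174 (227 left).
Mar has 31 days: +31 → Apr 1, 2174 (196 left).
Apr has 30 days: +30 → May 1, 2174 (166 left).
May has 31 days: +31 → Jun 1, 2174 (135 left).
Jun has 30 days: +30 → Jul 1, 2174 (105 left).
Jul has 31 days: +31 → Aug 1, 2174 (74 left).
Aug has 31 days: +31 → Sep 1, 2174 (43 left).
Sep has 30 days: +30 → Oct 1, 2174 (13 left).
+13 → Oct 14, 2174.

October 14, 2174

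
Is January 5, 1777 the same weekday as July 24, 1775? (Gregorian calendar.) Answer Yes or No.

From Jul 24, 1775 to Jan 5, 1777 is 531 days.
531 mod 7 = 6, so they are different weekdays.
(Jul 24, 1775 is a Monday; Jan 5, 1777 is a Sunday.)

No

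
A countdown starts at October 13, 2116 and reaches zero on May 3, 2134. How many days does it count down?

6411

Oct 13, 2116 → Oct 13, 2117: 365 days.
Oct 13, 2117 → Oct 13, 2118: 365 days.
Oct 13, 2118 → Oct 13, 2119: 365 days.
Oct 13, 2119 → Oct 13, 2120: 366 days (Feb 29, 2120 is in that span).
Oct 13, 2120 → Oct 13, 2121: 365 days.
Oct 13, 2121 → Oct 13, 2122: 365 days.
Oct 13, 2122 → Oct 13, 2123: 365 days.
Oct 13, 2123 → Oct 13, 2124: 366 days (Feb 29, 2124 is in that span).
Oct 13, 2124 → Oct 13, 2125: 365 days.
Oct 13, 2125 → Oct 13, 2126: 365 days.
Oct 13, 2126 → Oct 13, 2127: 365 days.
Oct 13, 2127 → Oct 13, 2128: 366 days (Feb 29, 2128 is in that span).
Oct 13, 2128 → Oct 13, 2129: 365 days.
Oct 13, 2129 → Oct 13, 2130: 365 days.
Oct 13, 2130 → Oct 13, 2131: 365 days.
Oct 13, 2131 → Oct 13, 2132: 366 days (Feb 29, 2132 is in that span).
Oct 13, 2132 → Oct 13, 2133: 365 days.
Oct 13, 2133 → Nov 13, 2133: 31 days (October has 31).
Nov 13, 2133 → Dec 13, 2133: 30 days (November has 30).
Dec 13, 2133 → Jan 13, 2134: 31 days (December has 31).
Jan 13, 2134 → Feb 13, 2134: 31 days (January has 31).
Feb 13, 2134 → Mar 13, 2134: 28 days (February has 28).
Mar 13, 2134 → Apr 13, 2134: 31 days (March has 31).
Apr 13, 2134 → May 3, 2134: 20 days.
Total: 6411 days.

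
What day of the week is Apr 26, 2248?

Wednesday

Doomsday rule: the anchor day for the 2200s is Friday. For year 48: 48÷12 = 4 r 0, and 0÷4 = 0, so 4+0+0 = 4.
Friday + 4 ≡ Tuesday — that's 2248's doomsday.
In April the doomsday date is Apr 4.
Apr 26 is 22 days after Apr 4; 22 mod 7 = 1, so Tuesday + 1 = Wednesday.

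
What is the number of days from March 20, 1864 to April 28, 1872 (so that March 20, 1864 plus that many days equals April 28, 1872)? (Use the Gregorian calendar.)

2961

Mar 20, 1864 → Mar 20, 1865: 365 days.
Mar 20, 1865 → Mar 20, 1866: 365 days.
Mar 20, 1866 → Mar 20, 1867: 365 days.
Mar 20, 1867 → Mar 20, 1868: 366 days (Feb 29, 1868 is in that span).
Mar 20, 1868 → Mar 20, 1869: 365 days.
Mar 20, 1869 → Mar 20, 1870: 365 days.
Mar 20, 1870 → Mar 20, 1871: 365 days.
Mar 20, 1871 → Mar 20, 1872: 366 days (Feb 29, 1872 is in that span).
Mar 20, 1872 → Apr 20, 1872: 31 days (March has 31).
Apr 20, 1872 → Apr 28, 1872: 8 days.
Total: 2961 days.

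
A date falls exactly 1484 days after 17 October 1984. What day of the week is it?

Oct 17, 1984 is a Wednesday.
1484 mod 7 = 0, so 1484 days after a Wednesday is Wednesday + 0 = Wednesday.

Wednesday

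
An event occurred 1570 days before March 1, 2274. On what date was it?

−365 (one year) → Mar 1, 2273 (1205 left).
−365 (one year) → Mar 1, 2272 (840 left).
−366 (one year; includes Feb 29, 2272) → Mar 1, 2271 (474 left).
−365 (one year) → Mar 1, 2270 (109 left).
−1 → Feb 28, 2270 (end of Feb, 28 days; 108 left).
−28 → Jan 31, 2270 (end of Jan, 31 days; 80 left).
−31 → Dec 31, 2269 (end of Dec, 31 days; 49 left).
−31 → Nov 30, 2269 (end of Nov, 30 days; 18 left).
−18 → Nov 12, 2269.

November 12, 2269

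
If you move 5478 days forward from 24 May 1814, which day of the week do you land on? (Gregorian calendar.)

May 24, 1814 is a Tuesday.
5478 mod 7 = 4, so 5478 days after a Tuesday is Tuesday + 4 = Saturday.

Saturday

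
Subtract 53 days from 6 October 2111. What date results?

−6 → Sep 30, 2111 (end of Sep, 30 days; 47 left).
−30 → Aug 31, 2111 (end of Aug, 31 days; 17 left).
−17 → Aug 14, 2111.

August 14, 2111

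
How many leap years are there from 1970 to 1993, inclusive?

6

Multiples of 4 in [1970,1993]: 6.
Of those, multiples of 100: 0 (not leap unless ÷400).
Multiples of 400: 0.
Leap years = 6 − 0 + 0 = 6.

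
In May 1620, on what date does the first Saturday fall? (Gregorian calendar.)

May 1, 1620 is a Friday.
The first Saturday is therefore May 2 (1 days later).

May 2, 1620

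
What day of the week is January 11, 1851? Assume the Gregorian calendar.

Saturday

Doomsday rule: the anchor day for the 1800s is Friday. For year 51: 51÷12 = 4 r 3, and 3÷4 = 0, so 4+3+0 = 7.
Friday + 7 ≡ Friday — that's 1851's doomsday.
In January the doomsday date is Jan 3 (1851 is not a leap year).
Jan 11 is 8 days after Jan 3; 8 mod 7 = 1, so Friday + 1 = Saturday.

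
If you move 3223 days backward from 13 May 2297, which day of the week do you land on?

Monday

May 13, 2297 is a Thursday.
3223 mod 7 = 3, so 3223 days before a Thursday is Thursday − 3 = Monday.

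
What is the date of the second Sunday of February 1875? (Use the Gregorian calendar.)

February 14, 1875

February 1, 1875 is a Monday.
The first Sunday is therefore February 7 (6 days later).
The second Sunday is 7 + 1×7 = February 14.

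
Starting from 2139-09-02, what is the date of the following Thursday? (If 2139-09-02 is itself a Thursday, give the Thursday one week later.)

Sep 2, 2139 is a Wednesday.
From Wednesday to the next Thursday is 1 day.
Sep 2, 2139 + 1 = Sep 3, 2139.

September 3, 2139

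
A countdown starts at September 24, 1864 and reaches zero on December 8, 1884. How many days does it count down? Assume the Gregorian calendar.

7380

Sep 24, 1864 → Sep 24, 1865: 365 days.
Sep 24, 1865 → Sep 24, 1866: 365 days.
Sep 24, 1866 → Sep 24, 1867: 365 days.
Sep 24, 1867 → Sep 24, 1868: 366 days (Feb 29, 1868 is in that span).
Sep 24, 1868 → Sep 24, 1869: 365 days.
Sep 24, 1869 → Sep 24, 1870: 365 days.
Sep 24, 1870 → Sep 24, 1871: 365 days.
Sep 24, 1871 → Sep 24, 1872: 366 days (Feb 29, 1872 is in that span).
Sep 24, 1872 → Sep 24, 1873: 365 days.
Sep 24, 1873 → Sep 24, 1874: 365 days.
Sep 24, 1874 → Sep 24, 1875: 365 days.
Sep 24, 1875 → Sep 24, 1876: 366 days (Feb 29, 1876 is in that span).
Sep 24, 1876 → Sep 24, 1877: 365 days.
Sep 24, 1877 → Sep 24, 1878: 365 days.
Sep 24, 1878 → Sep 24, 1879: 365 days.
Sep 24, 1879 → Sep 24, 1880: 366 days (Feb 29, 1880 is in that span).
Sep 24, 1880 → Sep 24, 1881: 365 days.
Sep 24, 1881 → Sep 24, 1882: 365 days.
Sep 24, 1882 → Sep 24, 1883: 365 days.
Sep 24, 1883 → Sep 24, 1884: 366 days (Feb 29, 1884 is in that span).
Sep 24, 1884 → Oct 24, 1884: 30 days (September has 30).
Oct 24, 1884 → Nov 24, 1884: 31 days (October has 31).
Nov 24, 1884 → Dec 8, 1884: 14 days.
Total: 7380 days.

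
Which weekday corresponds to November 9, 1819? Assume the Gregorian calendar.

Tuesday

Doomsday rule: the anchor day for the 1800s is Friday. For year 19: 19÷12 = 1 r 7, and 7÷4 = 1, so 1+7+1 = 9.
Friday + 9 ≡ Sunday — that's 1819's doomsday.
In November the doomsday date is Nov 7.
Nov 9 is 2 days after Nov 7; 2 mod 7 = 2, so Sunday + 2 = Tuesday.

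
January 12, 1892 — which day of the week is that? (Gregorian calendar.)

Tuesday

January 1, 1892 is a Friday.
Jan 1, 1892 → Jan 12, 1892: 11 days.
Total: 11 days.
11 mod 7 = 4, so Friday + 4 = Tuesday.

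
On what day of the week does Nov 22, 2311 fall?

Wednesday

Doomsday rule: the anchor day for the 2300s is Wednesday. For year 11: 11÷12 = 0 r 11, and 11÷4 = 2, so 0+11+2 = 13.
Wednesday + 13 ≡ Tuesday — that's 2311's doomsday.
In November the doomsday date is Nov 7.
Nov 22 is 15 days after Nov 7; 15 mod 7 = 1, so Tuesday + 1 = Wednesday.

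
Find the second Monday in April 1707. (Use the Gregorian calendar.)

April 1, 1707 is a Friday.
The first Monday is therefore April 4 (3 days later).
The second Monday is 4 + 1×7 = April 11.

April 11, 1707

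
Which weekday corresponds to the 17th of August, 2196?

Doomsday rule: the anchor day for the 2100s is Sunday. For year 96: 96÷12 = 8 r 0, and 0÷4 = 0, so 8+0+0 = 8.
Sunday + 8 ≡ Monday — that's 2196's doomsday.
In August the doomsday date is Aug 8.
Aug 17 is 9 days after Aug 8; 9 mod 7 = 2, so Monday + 2 = Wednesday.

Wednesday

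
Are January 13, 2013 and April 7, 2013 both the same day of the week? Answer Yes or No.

From Jan 13, 2013 to Apr 7, 2013 is 84 days.
84 mod 7 = 0, so they are the same weekday.
(Jan 13, 2013 is a Sunday; Apr 7, 2013 is a Sunday.)

Yes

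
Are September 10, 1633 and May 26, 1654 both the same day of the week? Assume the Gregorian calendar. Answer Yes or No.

No

From Sep 10, 1633 to May 26, 1654 is 7563 days.
7563 mod 7 = 3, so they are different weekdays.
(Sep 10, 1633 is a Saturday; May 26, 1654 is a Tuesday.)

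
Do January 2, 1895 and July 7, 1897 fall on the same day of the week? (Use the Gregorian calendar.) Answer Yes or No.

From Jan 2, 1895 to Jul 7, 1897 is 917 days.
917 mod 7 = 0, so they are the same weekday.
(Jan 2, 1895 is a Wednesday; Jul 7, 1897 is a Wednesday.)

Yes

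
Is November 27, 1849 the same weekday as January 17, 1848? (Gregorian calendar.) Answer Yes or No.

No

From Jan 17, 1848 to Nov 27, 1849 is 680 days.
680 mod 7 = 1, so they are different weekdays.
(Jan 17, 1848 is a Monday; Nov 27, 1849 is a Tuesday.)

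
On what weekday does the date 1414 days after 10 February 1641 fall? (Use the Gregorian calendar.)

First find the weekday of Feb 10, 1641. Doomsday rule: the anchor day for the 1600s is Tuesday. For year 41: 41÷12 = 3 r 5, and 5÷4 = 1, so 3+5+1 = 9.
Tuesday + 9 ≡ Thursday — that's 1641's doomsday.
In February the doomsday date is Feb 28 (1641 is not a leap year).
Feb 10 is 18 days before Feb 28; 18 mod 7 = 4, so Thursday − 4 = Sunday.
1414 mod 7 = 0, so 1414 days after a Sunday is Sunday + 0 = Sunday.

Sunday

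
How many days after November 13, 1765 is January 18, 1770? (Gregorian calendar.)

1527

Nov 13, 1765 → Nov 13, 1766: 365 days.
Nov 13, 1766 → Nov 13, 1767: 365 days.
Nov 13, 1767 → Nov 13, 1768: 366 days (Feb 29, 1768 is in that span).
Nov 13, 1768 → Nov 13, 1769: 365 days.
Nov 13, 1769 → Dec 13, 1769: 30 days (November has 30).
Dec 13, 1769 → Jan 13, 1770: 31 days (December has 31).
Jan 13, 1770 → Jan 18, 1770: 5 days.
Total: 1527 days.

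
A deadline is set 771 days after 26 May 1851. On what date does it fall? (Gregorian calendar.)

July 5, 1853

+366 (one year; includes Feb 29, 1852) → May 26, 1852 (405 left).
+365 (one year) → May 26, 1853 (40 left).
May has 31 days: +6 → Jun 1, 1853 (34 left).
Jun has 30 days: +30 → Jul 1, 1853 (4 left).
+4 → Jul 5, 1853.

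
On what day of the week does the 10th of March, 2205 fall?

Sunday

Doomsday rule: the anchor day for the 2200s is Friday. For year 05: 5÷12 = 0 r 5, and 5÷4 = 1, so 0+5+1 = 6.
Friday + 6 ≡ Thursday — that's 2205's doomsday.
In March the doomsday date is Mar 14.
Mar 10 is 4 days before Mar 14; 4 mod 7 = 4, so Thursday − 4 = Sunday.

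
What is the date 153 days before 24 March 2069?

−24 → Feb 28, 2069 (end of Feb, 28 days; 129 left).
−28 → Jan 31, 2069 (end of Jan, 31 days; 101 left).
−31 → Dec 31, 2068 (end of Dec, 31 days; 70 left).
−31 → Nov 30, 2068 (end of Nov, 30 days; 39 left).
−30 → Oct 31, 2068 (end of Oct, 31 days; 9 left).
−9 → Oct 22, 2068.

October 22, 2068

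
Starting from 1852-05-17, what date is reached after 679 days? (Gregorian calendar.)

March 27, 1854

+365 (one year) → May 17, 1853 (314 left).
May has 31 days: +15 → Jun 1, 1853 (299 left).
Jun has 30 days: +30 → Jul 1, 1853 (269 left).
Jul has 31 days: +31 → Aug 1, 1853 (238 left).
Aug has 31 days: +31 → Sep 1, 1853 (207 left).
Sep has 30 days: +30 → Oct 1, 1853 (177 left).
Oct has 31 days: +31 → Nov 1, 1853 (146 left).
Nov has 30 days: +30 → Dec 1, 1853 (116 left).
Dec has 31 days: +31 → Jan 1, 1854 (85 left).
Jan has 31 days: +31 → Feb 1, 1854 (54 left).
Feb has 28 days: +28 → Mar 1, 1854 (26 left).
+26 → Mar 27, 1854.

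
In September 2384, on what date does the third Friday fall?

September 21, 2384

September 1, 2384 is a Saturday.
The first Friday is therefore September 7 (6 days later).
The third Friday is 7 + 2×7 = September 21.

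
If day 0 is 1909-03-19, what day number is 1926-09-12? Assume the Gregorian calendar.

Mar 19, 1909 → Mar 19, 1910: 365 days.
Mar 19, 1910 → Mar 19, 1911: 365 days.
Mar 19, 1911 → Mar 19, 1912: 366 days (Feb 29, 1912 is in that span).
Mar 19, 1912 → Mar 19, 1913: 365 days.
Mar 19, 1913 → Mar 19, 1914: 365 days.
Mar 19, 1914 → Mar 19, 1915: 365 days.
Mar 19, 1915 → Mar 19, 1916: 366 days (Feb 29, 1916 is in that span).
Mar 19, 1916 → Mar 19, 1917: 365 days.
Mar 19, 1917 → Mar 19, 1918: 365 days.
Mar 19, 1918 → Mar 19, 1919: 365 days.
Mar 19, 1919 → Mar 19, 1920: 366 days (Feb 29, 1920 is in that span).
Mar 19, 1920 → Mar 19, 1921: 365 days.
Mar 19, 1921 → Mar 19, 1922: 365 days.
Mar 19, 1922 → Mar 19, 1923: 365 days.
Mar 19, 1923 → Mar 19, 1924: 366 days (Feb 29, 1924 is in that span).
Mar 19, 1924 → Mar 19, 1925: 365 days.
Mar 19, 1925 → Mar 19, 1926: 365 days.
Mar 19, 1926 → Apr 19, 1926: 31 days (March has 31).
Apr 19, 1926 → May 19, 1926: 30 days (April has 30).
May 19, 1926 → Jun 19, 1926: 31 days (May has 31).
Jun 19, 1926 → Jul 19, 1926: 30 days (June has 30).
Jul 19, 1926 → Aug 19, 1926: 31 days (July has 31).
Aug 19, 1926 → Sep 12, 1926: 24 days.
Total: 6386 days.

6386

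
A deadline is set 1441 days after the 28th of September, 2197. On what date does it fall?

September 9, 2201

+365 (one year) → Sep 28, 2198 (1076 left).
+365 (one year) → Sep 28, 2199 (711 left).
+365 (one year) → Sep 28, 2200 (346 left).
Sep has 30 days: +3 → Oct 1, 2200 (343 left).
Oct has 31 days: +31 → Nov 1, 2200 (312 left).
Nov has 30 days: +30 → Dec 1, 2200 (282 left).
Dec has 31 days: +31 → Jan 1, 2201 (251 left).
Jan has 31 days: +31 → Feb 1, 2201 (220 left).
Feb has 28 days: +28 → Mar 1, 2201 (192 left).
Mar has 31 days: +31 → Apr 1, 2201 (161 left).
Apr has 30 days: +30 → May 1, 2201 (131 left).
May has 31 days: +31 → Jun 1, 2201 (100 left).
Jun has 30 days: +30 → Jul 1, 2201 (70 left).
Jul has 31 days: +31 → Aug 1, 2201 (39 left).
Aug has 31 days: +31 → Sep 1, 2201 (8 left).
+8 → Sep 9, 2201.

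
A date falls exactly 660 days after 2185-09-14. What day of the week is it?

Friday

Sep 14, 2185 is a Wednesday.
660 mod 7 = 2, so 660 days after a Wednesday is Wednesday + 2 = Friday.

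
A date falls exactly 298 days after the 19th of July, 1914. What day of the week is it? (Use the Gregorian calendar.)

First find the weekday of Jul 19, 1914. Doomsday rule: the anchor day for the 1900s is Wednesday. For year 14: 14÷12 = 1 r 2, and 2÷4 = 0, so 1+2+0 = 3.
Wednesday + 3 ≡ Saturday — that's 1914's doomsday.
In July the doomsday date is Jul 11.
Jul 19 is 8 days after Jul 11; 8 mod 7 = 1, so Saturday + 1 = Sunday.
298 mod 7 = 4, so 298 days after a Sunday is Sunday + 4 = Thursday.

Thursday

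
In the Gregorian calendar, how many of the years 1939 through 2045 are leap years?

27

Multiples of 4 in [1939,2045]: 27.
Of those, multiples of 100: 1 (not leap unless ÷400).
Multiples of 400: 1.
Leap years = 27 − 1 + 1 = 27.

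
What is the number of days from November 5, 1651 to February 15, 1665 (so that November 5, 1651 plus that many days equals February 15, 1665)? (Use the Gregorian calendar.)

Nov 5, 1651 → Nov 5, 1652: 366 days (Feb 29, 1652 is in that span).
Nov 5, 1652 → Nov 5, 1653: 365 days.
Nov 5, 1653 → Nov 5, 1654: 365 days.
Nov 5, 1654 → Nov 5, 1655: 365 days.
Nov 5, 1655 → Nov 5, 1656: 366 days (Feb 29, 1656 is in that span).
Nov 5, 1656 → Nov 5, 1657: 365 days.
Nov 5, 1657 → Nov 5, 1658: 365 days.
Nov 5, 1658 → Nov 5, 1659: 365 days.
Nov 5, 1659 → Nov 5, 1660: 366 days (Feb 29, 1660 is in that span).
Nov 5, 1660 → Nov 5, 1661: 365 days.
Nov 5, 1661 → Nov 5, 1662: 365 days.
Nov 5, 1662 → Nov 5, 1663: 365 days.
Nov 5, 1663 → Nov 5, 1664: 366 days (Feb 29, 1664 is in that span).
Nov 5, 1664 → Dec 5, 1664: 30 days (November has 30).
Dec 5, 1664 → Jan 5, 1665: 31 days (December has 31).
Jan 5, 1665 → Feb 5, 1665: 31 days (January has 31).
Feb 5, 1665 → Feb 15, 1665: 10 days.
Total: 4851 days.

4851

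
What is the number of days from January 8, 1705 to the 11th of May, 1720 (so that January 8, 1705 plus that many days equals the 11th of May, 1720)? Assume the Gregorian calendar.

Jan 8, 1705 → Jan 8, 1706: 365 days.
Jan 8, 1706 → Jan 8, 1707: 365 days.
Jan 8, 1707 → Jan 8, 1708: 365 days.
Jan 8, 1708 → Jan 8, 1709: 366 days (Feb 29, 1708 is in that span).
Jan 8, 1709 → Jan 8, 1710: 365 days.
Jan 8, 1710 → Jan 8, 1711: 365 days.
Jan 8, 1711 → Jan 8, 1712: 365 days.
Jan 8, 1712 → Jan 8, 1713: 366 days (Feb 29, 1712 is in that span).
Jan 8, 1713 → Jan 8, 1714: 365 days.
Jan 8, 1714 → Jan 8, 1715: 365 days.
Jan 8, 1715 → Jan 8, 1716: 365 days.
Jan 8, 1716 → Jan 8, 1717: 366 days (Feb 29, 1716 is in that span).
Jan 8, 1717 → Jan 8, 1718: 365 days.
Jan 8, 1718 → Jan 8, 1719: 365 days.
Jan 8, 1719 → Jan 8, 1720: 365 days.
Jan 8, 1720 → Feb 8, 1720: 31 days (January has 31).
Feb 8, 1720 → Mar 8, 1720: 29 days (February has 29).
Mar 8, 1720 → Apr 8, 1720: 31 days (March has 31).
Apr 8, 1720 → May 8, 1720: 30 days (April has 30).
May 8, 1720 → May 11, 1720: 3 days.
Total: 5602 days.

5602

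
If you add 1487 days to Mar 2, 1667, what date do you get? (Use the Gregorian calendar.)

March 28, 1671

+366 (one year; includes Feb 29, 1668) → Mar 2, 1668 (1121 left).
+365 (one year) → Mar 2, 1669 (756 left).
+365 (one year) → Mar 2, 1670 (391 left).
Mar has 31 days: +30 → Apr 1, 1670 (361 left).
Apr has 30 days: +30 → May 1, 1670 (331 left).
May has 31 days: +31 → Jun 1, 1670 (300 left).
Jun has 30 days: +30 → Jul 1, 1670 (270 left).
Jul has 31 days: +31 → Aug 1, 1670 (239 left).
Aug has 31 days: +31 → Sep 1, 1670 (208 left).
Sep has 30 days: +30 → Oct 1, 1670 (178 left).
Oct has 31 days: +31 → Nov 1, 1670 (147 left).
Nov has 30 days: +30 → Dec 1, 1670 (117 left).
Dec has 31 days: +31 → Jan 1, 1671 (86 left).
Jan has 31 days: +31 → Feb 1, 1671 (55 left).
Feb has 28 days: +28 → Mar 1, 1671 (27 left).
+27 → Mar 28, 1671.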